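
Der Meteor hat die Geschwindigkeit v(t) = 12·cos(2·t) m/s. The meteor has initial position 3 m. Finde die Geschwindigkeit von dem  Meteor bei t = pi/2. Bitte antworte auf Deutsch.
Wir haben die Geschwindigkeit v(t) = 12·cos(2·t). Durch Einsetzen von t = pi/2: v(pi/2) = -12.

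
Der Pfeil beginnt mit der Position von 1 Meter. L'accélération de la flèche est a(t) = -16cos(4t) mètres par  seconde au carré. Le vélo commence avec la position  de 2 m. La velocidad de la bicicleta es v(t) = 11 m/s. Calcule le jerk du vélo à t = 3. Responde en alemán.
Wir müssen unsere Gleichung für die Geschwindigkeit v(t) = 11 2-mal ableiten. Mit d/dt von v(t) finden wir a(t) = 0. Durch Ableiten von der Beschleunigung erhalten wir den Ruck: j(t) = 0. Wir haben den Ruck j(t) = 0. Durch Einsetzen von t = 3: j(3) = 0.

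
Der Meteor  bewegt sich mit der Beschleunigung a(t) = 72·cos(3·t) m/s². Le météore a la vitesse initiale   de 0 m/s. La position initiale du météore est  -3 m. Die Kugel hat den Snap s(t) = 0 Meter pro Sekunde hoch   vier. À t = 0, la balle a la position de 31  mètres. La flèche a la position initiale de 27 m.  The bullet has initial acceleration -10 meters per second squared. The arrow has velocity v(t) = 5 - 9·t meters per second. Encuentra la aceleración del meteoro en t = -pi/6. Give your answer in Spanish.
Usando a(t) = 72·cos(3·t) y sustituyendo t = -pi/6, encontramos a = 0.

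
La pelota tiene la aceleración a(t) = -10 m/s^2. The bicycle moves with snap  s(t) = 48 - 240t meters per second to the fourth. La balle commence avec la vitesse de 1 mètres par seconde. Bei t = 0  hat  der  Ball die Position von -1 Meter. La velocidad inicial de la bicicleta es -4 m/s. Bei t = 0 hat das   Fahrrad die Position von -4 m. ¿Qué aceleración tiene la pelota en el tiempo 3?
Tenemos la aceleración a(t) = -10. Sustituyendo t = 3: a(3) = -10.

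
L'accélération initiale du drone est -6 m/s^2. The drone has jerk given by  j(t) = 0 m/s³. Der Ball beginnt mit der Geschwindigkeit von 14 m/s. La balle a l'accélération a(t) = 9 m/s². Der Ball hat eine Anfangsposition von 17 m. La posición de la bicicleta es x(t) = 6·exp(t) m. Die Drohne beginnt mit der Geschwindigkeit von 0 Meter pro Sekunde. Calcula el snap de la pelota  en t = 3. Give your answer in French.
Pour résoudre ceci, nous devons prendre 2 dérivées de notre équation de l'accélération a(t) = 9. En dérivant l'accélération, nous obtenons le jerk: j(t) = 0. En prenant d/dt de j(t), nous trouvons s(t) = 0. En utilisant s(t) = 0 et en substituant t = 3, nous trouvons s = 0.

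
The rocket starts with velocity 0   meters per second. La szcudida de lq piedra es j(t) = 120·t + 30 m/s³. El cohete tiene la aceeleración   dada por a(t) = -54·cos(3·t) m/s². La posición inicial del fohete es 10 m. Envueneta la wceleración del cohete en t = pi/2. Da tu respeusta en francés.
En utilisant a(t) = -54·cos(3·t) et en substituant t = pi/2, nous trouvons a = 0.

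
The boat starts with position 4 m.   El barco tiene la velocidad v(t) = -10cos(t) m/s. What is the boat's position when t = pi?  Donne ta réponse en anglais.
To solve this, we need to take 1 integral of our velocity equation v(t) = -10·cos(t). Taking ∫v(t)dt and applying x(0) = 4, we find x(t) = 4 - 10·sin(t). Using x(t) = 4 - 10·sin(t) and substituting t = pi, we find x = 4.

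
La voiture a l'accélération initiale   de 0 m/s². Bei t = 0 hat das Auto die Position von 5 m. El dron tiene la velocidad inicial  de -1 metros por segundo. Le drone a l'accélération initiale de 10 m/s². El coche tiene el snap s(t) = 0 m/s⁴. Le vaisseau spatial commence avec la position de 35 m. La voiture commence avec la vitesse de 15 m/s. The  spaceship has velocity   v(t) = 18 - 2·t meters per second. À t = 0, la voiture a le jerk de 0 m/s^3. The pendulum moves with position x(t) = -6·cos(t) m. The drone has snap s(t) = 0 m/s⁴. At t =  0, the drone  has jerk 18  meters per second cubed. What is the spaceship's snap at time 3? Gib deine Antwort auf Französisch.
En partant de la vitesse v(t) = 18 - 2·t, nous prenons 3 dérivées. En dérivant la vitesse, nous obtenons l'accélération: a(t) = -2. La dérivée de l'accélération donne le jerk: j(t) = 0. En dérivant le jerk, nous obtenons le snap: s(t) = 0. De l'équation du snap s(t) = 0, nous substituons t = 3 pour obtenir s = 0.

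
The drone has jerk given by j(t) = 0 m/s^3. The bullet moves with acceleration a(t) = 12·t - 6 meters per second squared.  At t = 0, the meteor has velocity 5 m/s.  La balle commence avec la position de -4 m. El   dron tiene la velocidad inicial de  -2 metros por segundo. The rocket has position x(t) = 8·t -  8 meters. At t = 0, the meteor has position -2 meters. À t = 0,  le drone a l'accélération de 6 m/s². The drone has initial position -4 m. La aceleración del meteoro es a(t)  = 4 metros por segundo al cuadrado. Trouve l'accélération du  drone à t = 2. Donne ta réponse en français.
Nous devons intégrer notre équation du jerk j(t) = 0 1 fois. En intégrant le jerk et en utilisant la condition initiale a(0) = 6, nous obtenons a(t) = 6. De l'équation de l'accélération a(t) = 6, nous substituons t = 2 pour obtenir a = 6.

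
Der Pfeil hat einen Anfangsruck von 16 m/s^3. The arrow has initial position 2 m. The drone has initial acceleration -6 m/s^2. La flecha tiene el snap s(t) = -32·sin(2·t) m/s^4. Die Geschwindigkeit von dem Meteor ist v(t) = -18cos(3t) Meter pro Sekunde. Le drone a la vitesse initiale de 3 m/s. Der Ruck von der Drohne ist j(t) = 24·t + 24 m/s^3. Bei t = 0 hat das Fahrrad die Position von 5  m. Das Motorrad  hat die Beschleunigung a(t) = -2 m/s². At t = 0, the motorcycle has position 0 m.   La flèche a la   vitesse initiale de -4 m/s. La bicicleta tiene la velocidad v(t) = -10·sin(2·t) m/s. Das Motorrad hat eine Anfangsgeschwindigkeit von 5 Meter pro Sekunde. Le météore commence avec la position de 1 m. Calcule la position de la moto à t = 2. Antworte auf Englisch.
Starting from acceleration a(t) = -2, we take 2 integrals. Finding the antiderivative of a(t) and using v(0) = 5: v(t) = 5 - 2·t. The integral of velocity is position. Using x(0) = 0, we get x(t) = -t^2 + 5·t. From the given position equation x(t) = -t^2 + 5·t, we substitute t = 2 to get x = 6.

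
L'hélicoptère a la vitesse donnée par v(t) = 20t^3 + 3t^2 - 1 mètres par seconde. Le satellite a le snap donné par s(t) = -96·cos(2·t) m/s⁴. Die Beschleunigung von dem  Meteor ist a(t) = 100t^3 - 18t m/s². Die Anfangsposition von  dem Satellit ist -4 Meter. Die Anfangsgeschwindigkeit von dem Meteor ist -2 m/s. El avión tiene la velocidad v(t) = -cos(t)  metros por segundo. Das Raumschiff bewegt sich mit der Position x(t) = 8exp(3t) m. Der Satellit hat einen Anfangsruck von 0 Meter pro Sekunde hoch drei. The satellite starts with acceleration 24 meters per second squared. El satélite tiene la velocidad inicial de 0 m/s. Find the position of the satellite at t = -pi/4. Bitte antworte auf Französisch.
Nous devons trouver la primitive de notre équation du snap s(t) = -96·cos(2·t) 4 fois. En prenant ∫s(t)dt et en appliquant j(0) = 0, nous trouvons j(t) = -48·sin(2·t). En prenant ∫j(t)dt et en appliquant a(0) = 24, nous trouvons a(t) = 24·cos(2·t). La primitive de l'accélération est la vitesse. En utilisant v(0) = 0, nous obtenons v(t) = 12·sin(2·t). La primitive de la vitesse est la position. En utilisant x(0) = -4, nous obtenons x(t) = 2 - 6·cos(2·t). En utilisant x(t) = 2 - 6·cos(2·t) et en substituant t = -pi/4, nous trouvons x = 2.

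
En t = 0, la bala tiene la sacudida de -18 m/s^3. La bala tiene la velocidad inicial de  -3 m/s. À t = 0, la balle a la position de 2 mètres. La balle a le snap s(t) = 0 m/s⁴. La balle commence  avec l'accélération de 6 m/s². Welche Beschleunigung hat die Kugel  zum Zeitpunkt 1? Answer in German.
Wir müssen unsere Gleichung für den Snap s(t) = 0 2-mal integrieren. Das Integral von dem Snap ist der Ruck. Mit j(0) = -18 erhalten wir j(t) = -18. Die Stammfunktion von dem Ruck ist die Beschleunigung. Mit a(0) = 6 erhalten wir a(t) = 6 - 18·t. Mit a(t) = 6 - 18·t und Einsetzen von t = 1, finden wir a = -12.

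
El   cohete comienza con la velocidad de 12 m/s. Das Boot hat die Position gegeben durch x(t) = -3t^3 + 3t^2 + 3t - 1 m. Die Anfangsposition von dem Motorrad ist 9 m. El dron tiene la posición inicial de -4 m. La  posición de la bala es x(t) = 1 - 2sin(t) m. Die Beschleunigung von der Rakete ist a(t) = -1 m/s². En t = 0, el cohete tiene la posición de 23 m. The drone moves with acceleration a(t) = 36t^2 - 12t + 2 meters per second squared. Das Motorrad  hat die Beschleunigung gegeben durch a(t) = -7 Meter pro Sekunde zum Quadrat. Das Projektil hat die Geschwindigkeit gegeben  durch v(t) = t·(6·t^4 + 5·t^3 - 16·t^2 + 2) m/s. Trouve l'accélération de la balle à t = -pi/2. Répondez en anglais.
To solve this, we need to take 2 derivatives of our position equation x(t) = 1 - 2·sin(t). Differentiating position, we get velocity: v(t) = -2·cos(t). The derivative of velocity gives acceleration: a(t) = 2·sin(t). Using a(t) = 2·sin(t) and substituting t = -pi/2, we find a = -2.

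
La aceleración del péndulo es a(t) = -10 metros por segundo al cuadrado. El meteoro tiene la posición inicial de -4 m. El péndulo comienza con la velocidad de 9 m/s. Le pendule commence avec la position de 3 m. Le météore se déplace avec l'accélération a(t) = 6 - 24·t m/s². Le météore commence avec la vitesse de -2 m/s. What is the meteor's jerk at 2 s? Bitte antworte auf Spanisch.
Debemos derivar nuestra ecuación de la aceleración a(t) = 6 - 24·t 1 vez. La derivada de la aceleración da la sacudida: j(t) = -24. Tenemos la sacudida j(t) = -24. Sustituyendo t = 2: j(2) = -24.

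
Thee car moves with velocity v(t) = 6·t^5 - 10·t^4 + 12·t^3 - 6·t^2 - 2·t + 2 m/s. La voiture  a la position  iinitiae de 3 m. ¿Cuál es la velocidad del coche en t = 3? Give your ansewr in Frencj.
En utilisant v(t) = 6·t^5 - 10·t^4 + 12·t^3 - 6·t^2 - 2·t + 2 et en substituant t = 3, nous trouvons v = 914.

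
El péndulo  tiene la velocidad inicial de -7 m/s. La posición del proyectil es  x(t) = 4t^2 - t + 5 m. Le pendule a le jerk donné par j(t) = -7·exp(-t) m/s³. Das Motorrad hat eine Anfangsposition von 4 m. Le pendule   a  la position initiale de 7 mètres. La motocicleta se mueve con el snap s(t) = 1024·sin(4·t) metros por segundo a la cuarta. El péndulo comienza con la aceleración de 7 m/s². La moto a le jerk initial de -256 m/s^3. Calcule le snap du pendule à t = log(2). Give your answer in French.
Pour résoudre ceci, nous devons prendre 1 dérivée de notre équation du jerk j(t) = -7·exp(-t). La dérivée du jerk donne le snap: s(t) = 7·exp(-t). En utilisant s(t) = 7·exp(-t) et en substituant t = log(2), nous trouvons s = 7/2.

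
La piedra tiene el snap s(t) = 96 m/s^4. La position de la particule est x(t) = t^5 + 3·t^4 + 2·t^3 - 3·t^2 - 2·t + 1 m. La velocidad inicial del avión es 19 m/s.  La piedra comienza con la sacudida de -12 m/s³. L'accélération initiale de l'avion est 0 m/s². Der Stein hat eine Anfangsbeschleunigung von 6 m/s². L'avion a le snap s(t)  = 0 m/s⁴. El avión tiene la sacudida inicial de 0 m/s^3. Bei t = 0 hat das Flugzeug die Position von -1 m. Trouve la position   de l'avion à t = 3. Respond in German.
Wir müssen unsere Gleichung für den Snap s(t) = 0 4-mal integrieren. Die Stammfunktion von dem Snap, mit j(0) = 0, ergibt den Ruck: j(t) = 0. Das Integral von dem Ruck, mit a(0) = 0, ergibt die Beschleunigung: a(t) = 0. Mit ∫a(t)dt und Anwendung von v(0) = 19, finden wir v(t) = 19. Die Stammfunktion von der Geschwindigkeit, mit x(0) = -1, ergibt die Position: x(t) = 19·t - 1. Mit x(t) = 19·t - 1 und Einsetzen von t = 3, finden wir x = 56.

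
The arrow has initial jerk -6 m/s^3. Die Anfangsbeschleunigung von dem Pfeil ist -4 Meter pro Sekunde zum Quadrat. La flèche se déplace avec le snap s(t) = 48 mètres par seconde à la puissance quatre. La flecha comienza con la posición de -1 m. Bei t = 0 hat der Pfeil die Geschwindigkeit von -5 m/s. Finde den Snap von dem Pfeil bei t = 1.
Wir haben den Snap s(t) = 48. Durch Einsetzen von t = 1: s(1) = 48.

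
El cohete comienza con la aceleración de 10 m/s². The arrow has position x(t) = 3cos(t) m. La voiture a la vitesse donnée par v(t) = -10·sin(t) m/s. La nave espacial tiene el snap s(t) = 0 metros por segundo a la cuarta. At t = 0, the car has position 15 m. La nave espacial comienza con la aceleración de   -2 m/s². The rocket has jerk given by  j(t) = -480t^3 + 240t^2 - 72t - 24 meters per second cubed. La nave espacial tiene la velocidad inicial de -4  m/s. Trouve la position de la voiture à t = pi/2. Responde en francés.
Pour résoudre ceci, nous devons prendre 1 primitive de notre équation de la vitesse v(t) = -10·sin(t). L'intégrale de la vitesse est la position. En utilisant x(0) = 15, nous obtenons x(t) = 10·cos(t) + 5. Nous avons la position x(t) = 10·cos(t) + 5. En substituant t = pi/2: x(pi/2) = 5.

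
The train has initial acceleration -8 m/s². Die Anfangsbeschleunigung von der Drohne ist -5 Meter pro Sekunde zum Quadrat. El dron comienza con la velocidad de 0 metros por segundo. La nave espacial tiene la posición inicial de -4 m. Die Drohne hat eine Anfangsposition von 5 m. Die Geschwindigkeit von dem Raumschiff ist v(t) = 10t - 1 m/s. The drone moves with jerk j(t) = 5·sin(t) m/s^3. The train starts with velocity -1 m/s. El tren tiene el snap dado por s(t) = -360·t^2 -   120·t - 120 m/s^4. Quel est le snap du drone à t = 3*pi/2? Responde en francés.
Nous devons dériver notre équation du jerk j(t) = 5·sin(t) 1 fois. La dérivée du jerk donne le snap: s(t) = 5·cos(t). En utilisant s(t) = 5·cos(t) et en substituant t = 3*pi/2, nous trouvons s = 0.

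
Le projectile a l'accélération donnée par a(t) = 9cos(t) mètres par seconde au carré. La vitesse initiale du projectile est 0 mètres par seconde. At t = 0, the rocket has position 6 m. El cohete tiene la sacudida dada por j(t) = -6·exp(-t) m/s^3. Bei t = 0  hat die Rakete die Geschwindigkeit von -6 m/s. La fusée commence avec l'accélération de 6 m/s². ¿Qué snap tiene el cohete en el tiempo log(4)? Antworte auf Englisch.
We must differentiate our jerk equation j(t) = -6·exp(-t) 1 time. Taking d/dt of j(t), we find s(t) = 6·exp(-t). From the given snap equation s(t) = 6·exp(-t), we substitute t = log(4) to get s = 3/2.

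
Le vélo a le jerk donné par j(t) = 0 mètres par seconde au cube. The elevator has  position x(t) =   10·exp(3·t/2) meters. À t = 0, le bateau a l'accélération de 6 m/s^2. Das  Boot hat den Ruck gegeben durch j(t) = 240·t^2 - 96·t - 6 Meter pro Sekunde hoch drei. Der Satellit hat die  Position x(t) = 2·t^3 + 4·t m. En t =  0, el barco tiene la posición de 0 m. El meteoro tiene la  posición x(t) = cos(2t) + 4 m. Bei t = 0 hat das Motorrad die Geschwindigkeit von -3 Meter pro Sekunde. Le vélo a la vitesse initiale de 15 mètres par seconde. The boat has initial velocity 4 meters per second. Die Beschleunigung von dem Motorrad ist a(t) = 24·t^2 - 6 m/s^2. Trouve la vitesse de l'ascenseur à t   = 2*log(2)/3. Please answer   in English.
We must differentiate our position equation x(t) = 10·exp(3·t/2) 1 time. The derivative of position gives velocity: v(t) = 15·exp(3·t/2). We have velocity v(t) = 15·exp(3·t/2). Substituting t = 2*log(2)/3: v(2*log(2)/3) = 30.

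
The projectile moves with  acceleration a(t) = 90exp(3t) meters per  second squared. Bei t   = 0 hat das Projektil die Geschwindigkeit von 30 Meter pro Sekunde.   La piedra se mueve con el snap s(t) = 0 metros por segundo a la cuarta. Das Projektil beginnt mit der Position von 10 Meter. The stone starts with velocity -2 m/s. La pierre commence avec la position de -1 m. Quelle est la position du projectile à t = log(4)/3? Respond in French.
Pour résoudre ceci, nous devons prendre 2 intégrales de notre équation de l'accélération a(t) = 90·exp(3·t). La primitive de l'accélération, avec v(0) = 30, donne la vitesse: v(t) = 30·exp(3·t). En prenant ∫v(t)dt et en appliquant x(0) = 10, nous trouvons x(t) = 10·exp(3·t). Nous avons la position x(t) = 10·exp(3·t). En substituant t = log(4)/3: x(log(4)/3) = 40.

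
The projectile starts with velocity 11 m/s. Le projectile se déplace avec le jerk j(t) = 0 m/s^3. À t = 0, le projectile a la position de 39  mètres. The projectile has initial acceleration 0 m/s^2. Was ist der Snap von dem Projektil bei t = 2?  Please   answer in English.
Starting from jerk j(t) = 0, we take 1 derivative. Taking d/dt of j(t), we find s(t) = 0. From the given snap equation s(t) = 0, we substitute t = 2 to get s = 0.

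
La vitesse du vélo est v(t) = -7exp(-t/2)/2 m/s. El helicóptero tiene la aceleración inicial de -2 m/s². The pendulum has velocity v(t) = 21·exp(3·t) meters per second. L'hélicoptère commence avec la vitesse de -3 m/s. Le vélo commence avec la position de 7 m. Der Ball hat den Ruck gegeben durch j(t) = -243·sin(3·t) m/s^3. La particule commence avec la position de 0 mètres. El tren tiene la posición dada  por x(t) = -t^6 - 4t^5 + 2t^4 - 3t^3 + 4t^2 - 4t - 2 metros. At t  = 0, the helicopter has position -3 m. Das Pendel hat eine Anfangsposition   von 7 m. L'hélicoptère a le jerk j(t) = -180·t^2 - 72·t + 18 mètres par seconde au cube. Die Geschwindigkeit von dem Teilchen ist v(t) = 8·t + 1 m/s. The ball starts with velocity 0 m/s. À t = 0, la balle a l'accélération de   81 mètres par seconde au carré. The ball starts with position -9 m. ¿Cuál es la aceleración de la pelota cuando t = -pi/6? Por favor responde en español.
Necesitamos integrar nuestra ecuación de la sacudida j(t) = -243·sin(3·t) 1 vez. Tomando ∫j(t)dt y aplicando a(0) = 81, encontramos a(t) = 81·cos(3·t). Tenemos la aceleración a(t) = 81·cos(3·t). Sustituyendo t = -pi/6: a(-pi/6) = 0.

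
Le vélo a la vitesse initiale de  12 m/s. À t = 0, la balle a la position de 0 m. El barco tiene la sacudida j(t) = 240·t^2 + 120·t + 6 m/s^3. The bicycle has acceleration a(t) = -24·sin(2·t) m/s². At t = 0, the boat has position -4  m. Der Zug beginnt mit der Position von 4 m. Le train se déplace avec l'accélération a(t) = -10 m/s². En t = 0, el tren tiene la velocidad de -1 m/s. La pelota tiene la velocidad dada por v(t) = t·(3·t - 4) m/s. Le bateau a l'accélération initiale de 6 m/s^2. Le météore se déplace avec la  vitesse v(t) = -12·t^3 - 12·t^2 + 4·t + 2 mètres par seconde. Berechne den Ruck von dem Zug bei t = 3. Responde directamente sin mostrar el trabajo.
j(3) = 0.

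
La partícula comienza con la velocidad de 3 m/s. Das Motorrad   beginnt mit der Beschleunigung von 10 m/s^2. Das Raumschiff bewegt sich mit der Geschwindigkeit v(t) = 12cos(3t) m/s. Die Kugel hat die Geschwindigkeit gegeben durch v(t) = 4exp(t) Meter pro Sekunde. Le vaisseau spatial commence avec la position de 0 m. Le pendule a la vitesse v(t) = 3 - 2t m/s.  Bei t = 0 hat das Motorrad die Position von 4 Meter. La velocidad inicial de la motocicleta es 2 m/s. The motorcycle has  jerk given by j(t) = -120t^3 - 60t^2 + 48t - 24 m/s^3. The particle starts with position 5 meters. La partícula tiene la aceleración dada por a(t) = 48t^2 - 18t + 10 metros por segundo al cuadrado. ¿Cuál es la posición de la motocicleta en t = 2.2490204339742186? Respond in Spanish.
Necesitamos integrar nuestra ecuación de la sacudida j(t) = -120·t^3 - 60·t^2 + 48·t - 24 3 veces. La antiderivada de la sacudida es la aceleración. Usando a(0) = 10, obtenemos a(t) = -30·t^4 - 20·t^3 + 24·t^2 - 24·t + 10. La antiderivada de la aceleración, con v(0) = 2, da la velocidad: v(t) = -6·t^5 - 5·t^4 + 8·t^3 - 12·t^2 + 10·t + 2. Integrando la velocidad y usando la condición inicial x(0) = 4, obtenemos x(t) = -t^6 - t^5 + 2·t^4 - 4·t^3 + 5·t^2 + 2·t + 4. Usando x(t) = -t^6 - t^5 + 2·t^4 - 4·t^3 + 5·t^2 + 2·t + 4 y sustituyendo t = 2.2490204339742186, encontramos x = -147.493312581514.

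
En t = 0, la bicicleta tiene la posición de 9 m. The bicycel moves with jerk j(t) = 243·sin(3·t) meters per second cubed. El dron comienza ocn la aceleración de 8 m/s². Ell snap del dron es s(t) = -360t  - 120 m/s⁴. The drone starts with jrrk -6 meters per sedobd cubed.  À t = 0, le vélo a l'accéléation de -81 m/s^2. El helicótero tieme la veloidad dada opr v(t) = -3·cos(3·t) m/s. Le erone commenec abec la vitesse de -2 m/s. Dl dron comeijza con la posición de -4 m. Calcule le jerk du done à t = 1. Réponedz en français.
Pour résoudre ceci, nous devons prendre 1 intégrale de notre équation du snap s(t) = -360·t - 120. En prenant ∫s(t)dt et en appliquant j(0) = -6, nous trouvons j(t) = -180·t^2 - 120·t - 6. Nous avons le jerk j(t) = -180·t^2 - 120·t - 6. En substituant t = 1: j(1) = -306.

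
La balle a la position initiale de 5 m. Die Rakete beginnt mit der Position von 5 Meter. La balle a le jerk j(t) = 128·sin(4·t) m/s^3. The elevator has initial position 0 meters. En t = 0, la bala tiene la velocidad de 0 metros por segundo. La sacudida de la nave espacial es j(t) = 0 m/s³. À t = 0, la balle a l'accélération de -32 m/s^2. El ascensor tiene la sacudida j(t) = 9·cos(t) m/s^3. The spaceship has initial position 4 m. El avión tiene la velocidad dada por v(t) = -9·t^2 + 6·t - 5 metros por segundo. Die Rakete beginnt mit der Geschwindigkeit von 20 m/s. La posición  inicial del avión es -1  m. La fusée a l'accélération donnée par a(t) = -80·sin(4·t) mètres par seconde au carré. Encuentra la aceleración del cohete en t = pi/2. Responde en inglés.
We have acceleration a(t) = -80·sin(4·t). Substituting t = pi/2: a(pi/2) = 0.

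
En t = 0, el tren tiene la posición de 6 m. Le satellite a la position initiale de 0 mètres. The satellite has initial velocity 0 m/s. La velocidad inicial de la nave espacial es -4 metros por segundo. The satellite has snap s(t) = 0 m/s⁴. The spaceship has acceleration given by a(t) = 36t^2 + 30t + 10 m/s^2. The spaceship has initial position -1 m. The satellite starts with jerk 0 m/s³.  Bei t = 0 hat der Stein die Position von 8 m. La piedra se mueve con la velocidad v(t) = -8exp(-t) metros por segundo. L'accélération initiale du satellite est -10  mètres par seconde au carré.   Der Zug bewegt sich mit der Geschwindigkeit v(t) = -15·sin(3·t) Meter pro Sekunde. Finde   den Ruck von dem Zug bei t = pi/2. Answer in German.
Wir müssen unsere Gleichung für die Geschwindigkeit v(t) = -15·sin(3·t) 2-mal ableiten. Die Ableitung von der Geschwindigkeit ergibt die Beschleunigung: a(t) = -45·cos(3·t). Mit d/dt von a(t) finden wir j(t) = 135·sin(3·t). Mit j(t) = 135·sin(3·t) und Einsetzen von t = pi/2, finden wir j = -135.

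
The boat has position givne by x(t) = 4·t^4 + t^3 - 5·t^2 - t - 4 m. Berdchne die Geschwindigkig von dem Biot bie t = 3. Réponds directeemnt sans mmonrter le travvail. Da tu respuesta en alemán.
Bei t = 3, v = 428.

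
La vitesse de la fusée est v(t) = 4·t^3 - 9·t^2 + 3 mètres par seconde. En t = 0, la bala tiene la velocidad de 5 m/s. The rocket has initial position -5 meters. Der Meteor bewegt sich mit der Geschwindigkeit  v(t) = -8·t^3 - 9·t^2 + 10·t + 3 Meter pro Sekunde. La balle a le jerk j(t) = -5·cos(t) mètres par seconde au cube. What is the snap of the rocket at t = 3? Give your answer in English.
We must differentiate our velocity equation v(t) = 4·t^3 - 9·t^2 + 3 3 times. The derivative of velocity gives acceleration: a(t) = 12·t^2 - 18·t. Differentiating acceleration, we get jerk: j(t) = 24·t - 18. Differentiating jerk, we get snap: s(t) = 24. From the given snap equation s(t) = 24, we substitute t = 3 to get s = 24.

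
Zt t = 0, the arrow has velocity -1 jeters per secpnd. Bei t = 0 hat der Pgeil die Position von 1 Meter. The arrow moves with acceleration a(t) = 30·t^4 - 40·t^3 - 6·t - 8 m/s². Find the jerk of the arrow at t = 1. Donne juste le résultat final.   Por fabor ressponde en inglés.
The answer is -6.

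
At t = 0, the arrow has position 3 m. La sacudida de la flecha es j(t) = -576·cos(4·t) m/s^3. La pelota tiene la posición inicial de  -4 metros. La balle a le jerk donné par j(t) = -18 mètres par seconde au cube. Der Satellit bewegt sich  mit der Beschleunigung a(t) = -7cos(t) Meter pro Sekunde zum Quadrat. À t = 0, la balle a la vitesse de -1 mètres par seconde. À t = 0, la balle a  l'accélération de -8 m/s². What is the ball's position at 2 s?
To find the answer, we compute 3 antiderivatives of j(t) = -18. Integrating jerk and using the initial condition a(0) = -8, we get a(t) = -18·t - 8. Taking ∫a(t)dt and applying v(0) = -1, we find v(t) = -9·t^2 - 8·t - 1. The antiderivative of velocity, with x(0) = -4, gives position: x(t) = -3·t^3 - 4·t^2 - t - 4. From the given position equation x(t) = -3·t^3 - 4·t^2 - t - 4, we substitute t = 2 to get x = -46.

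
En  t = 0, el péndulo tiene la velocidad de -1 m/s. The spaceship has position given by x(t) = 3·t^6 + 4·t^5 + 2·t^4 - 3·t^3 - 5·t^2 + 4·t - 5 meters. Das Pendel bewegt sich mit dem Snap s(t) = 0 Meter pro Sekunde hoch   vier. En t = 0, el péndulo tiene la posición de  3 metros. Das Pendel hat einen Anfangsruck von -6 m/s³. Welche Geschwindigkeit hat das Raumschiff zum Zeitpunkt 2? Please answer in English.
To solve this, we need to take 1 derivative of our position equation x(t) = 3·t^6 + 4·t^5 + 2·t^4 - 3·t^3 - 5·t^2 + 4·t - 5. The derivative of position gives velocity: v(t) = 18·t^5 + 20·t^4 + 8·t^3 - 9·t^2 - 10·t + 4. From the given velocity equation v(t) = 18·t^5 + 20·t^4 + 8·t^3 - 9·t^2 - 10·t + 4, we substitute t = 2 to get v = 908.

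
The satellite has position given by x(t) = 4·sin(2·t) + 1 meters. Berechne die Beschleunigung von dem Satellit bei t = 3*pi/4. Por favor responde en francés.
Nous devons dériver notre équation de la position x(t) = 4·sin(2·t) + 1 2 fois. En prenant d/dt de x(t), nous trouvons v(t) = 8·cos(2·t). La dérivée de la vitesse donne l'accélération: a(t) = -16·sin(2·t). Nous avons l'accélération a(t) = -16·sin(2·t). En substituant t = 3*pi/4: a(3*pi/4) = 16.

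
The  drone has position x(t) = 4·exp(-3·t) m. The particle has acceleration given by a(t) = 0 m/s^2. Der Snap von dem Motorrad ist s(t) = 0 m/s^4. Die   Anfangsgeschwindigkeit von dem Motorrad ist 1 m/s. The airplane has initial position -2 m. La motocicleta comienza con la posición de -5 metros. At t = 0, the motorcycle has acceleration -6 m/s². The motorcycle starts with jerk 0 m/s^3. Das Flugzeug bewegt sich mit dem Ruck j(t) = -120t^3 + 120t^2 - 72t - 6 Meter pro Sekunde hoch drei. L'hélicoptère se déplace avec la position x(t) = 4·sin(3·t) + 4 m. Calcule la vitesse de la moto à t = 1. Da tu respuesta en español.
Debemos encontrar la antiderivada de nuestra ecuación del snap s(t) = 0 3 veces. Integrando el snap y usando la condición inicial j(0) = 0, obtenemos j(t) = 0. Integrando la sacudida y usando la condición inicial a(0) = -6, obtenemos a(t) = -6. La integral de la aceleración es la velocidad. Usando v(0) = 1, obtenemos v(t) = 1 - 6·t. Usando v(t) = 1 - 6·t y sustituyendo t = 1, encontramos v = -5.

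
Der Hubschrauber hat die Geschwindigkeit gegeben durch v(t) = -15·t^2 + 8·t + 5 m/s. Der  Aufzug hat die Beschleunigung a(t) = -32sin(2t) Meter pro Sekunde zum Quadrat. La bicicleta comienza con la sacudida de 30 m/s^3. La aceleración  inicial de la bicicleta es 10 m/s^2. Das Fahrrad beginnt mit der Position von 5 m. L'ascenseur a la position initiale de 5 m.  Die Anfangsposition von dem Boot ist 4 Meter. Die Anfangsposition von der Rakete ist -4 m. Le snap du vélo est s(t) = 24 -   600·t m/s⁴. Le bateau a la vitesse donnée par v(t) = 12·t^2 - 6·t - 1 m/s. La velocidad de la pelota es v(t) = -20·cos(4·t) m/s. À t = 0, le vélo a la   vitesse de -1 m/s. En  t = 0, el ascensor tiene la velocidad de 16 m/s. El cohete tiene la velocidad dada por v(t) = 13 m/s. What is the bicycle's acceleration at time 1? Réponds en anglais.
Starting from snap s(t) = 24 - 600·t, we take 2 integrals. The integral of snap, with j(0) = 30, gives jerk: j(t) = -300·t^2 + 24·t + 30. Taking ∫j(t)dt and applying a(0) = 10, we find a(t) = -100·t^3 + 12·t^2 + 30·t + 10. From the given acceleration equation a(t) = -100·t^3 + 12·t^2 + 30·t + 10, we substitute t = 1 to get a = -48.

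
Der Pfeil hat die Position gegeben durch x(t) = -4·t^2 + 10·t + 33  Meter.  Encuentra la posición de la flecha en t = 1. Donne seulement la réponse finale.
La posición en t = 1 es x = 39.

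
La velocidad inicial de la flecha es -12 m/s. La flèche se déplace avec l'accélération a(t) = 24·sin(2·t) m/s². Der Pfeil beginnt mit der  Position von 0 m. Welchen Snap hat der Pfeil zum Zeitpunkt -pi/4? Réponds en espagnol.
Debemos derivar nuestra ecuación de la aceleración a(t) = 24·sin(2·t) 2 veces. Tomando d/dt de a(t), encontramos j(t) = 48·cos(2·t). Derivando la sacudida, obtenemos el snap: s(t) = -96·sin(2·t). De la ecuación del snap s(t) = -96·sin(2·t), sustituimos t = -pi/4 para obtener s = 96.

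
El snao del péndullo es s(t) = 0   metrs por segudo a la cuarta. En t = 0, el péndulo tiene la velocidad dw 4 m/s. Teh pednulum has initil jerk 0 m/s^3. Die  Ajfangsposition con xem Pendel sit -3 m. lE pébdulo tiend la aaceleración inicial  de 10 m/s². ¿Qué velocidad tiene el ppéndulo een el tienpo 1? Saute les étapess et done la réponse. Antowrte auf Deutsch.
Bei t = 1, v = 14.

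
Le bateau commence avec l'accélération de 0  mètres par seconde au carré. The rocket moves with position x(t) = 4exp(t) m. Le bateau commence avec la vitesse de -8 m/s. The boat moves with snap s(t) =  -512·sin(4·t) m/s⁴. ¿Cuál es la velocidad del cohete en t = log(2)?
Debemos derivar nuestra ecuación de la posición x(t) = 4·exp(t) 1 vez. Tomando d/dt de x(t), encontramos v(t) = 4·exp(t). Usando v(t) = 4·exp(t) y sustituyendo t = log(2), encontramos v = 8.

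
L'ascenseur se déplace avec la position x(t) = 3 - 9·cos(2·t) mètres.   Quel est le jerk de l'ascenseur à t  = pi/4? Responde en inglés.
Starting from position x(t) = 3 - 9·cos(2·t), we take 3 derivatives. Taking d/dt of x(t), we find v(t) = 18·sin(2·t). Taking d/dt of v(t), we find a(t) = 36·cos(2·t). The derivative of acceleration gives jerk: j(t) = -72·sin(2·t). Using j(t) = -72·sin(2·t) and substituting t = pi/4, we find j = -72.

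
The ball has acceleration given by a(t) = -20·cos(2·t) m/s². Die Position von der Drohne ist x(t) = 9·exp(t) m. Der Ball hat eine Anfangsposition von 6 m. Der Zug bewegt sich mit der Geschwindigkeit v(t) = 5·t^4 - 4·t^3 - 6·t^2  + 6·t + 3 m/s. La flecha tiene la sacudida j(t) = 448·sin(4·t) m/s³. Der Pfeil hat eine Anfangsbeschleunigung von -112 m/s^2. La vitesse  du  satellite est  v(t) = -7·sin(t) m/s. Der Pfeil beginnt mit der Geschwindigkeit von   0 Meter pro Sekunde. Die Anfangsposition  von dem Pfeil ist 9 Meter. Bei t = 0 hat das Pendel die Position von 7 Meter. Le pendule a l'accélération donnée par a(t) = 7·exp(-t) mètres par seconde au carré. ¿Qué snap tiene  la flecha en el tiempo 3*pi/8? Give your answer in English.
To solve this, we need to take 1 derivative of our jerk equation j(t) = 448·sin(4·t). The derivative of jerk gives snap: s(t) = 1792·cos(4·t). Using s(t) = 1792·cos(4·t) and substituting t = 3*pi/8, we find s = 0.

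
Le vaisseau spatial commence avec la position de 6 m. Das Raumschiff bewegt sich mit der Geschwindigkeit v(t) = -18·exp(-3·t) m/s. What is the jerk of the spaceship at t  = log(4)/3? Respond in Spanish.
Para resolver esto, necesitamos tomar 2 derivadas de nuestra ecuación de la velocidad v(t) = -18·exp(-3·t). La derivada de la velocidad da la aceleración: a(t) = 54·exp(-3·t). La derivada de la aceleración da la sacudida: j(t) = -162·exp(-3·t). De la ecuación de la sacudida j(t) = -162·exp(-3·t), sustituimos t = log(4)/3 para obtener j = -81/2.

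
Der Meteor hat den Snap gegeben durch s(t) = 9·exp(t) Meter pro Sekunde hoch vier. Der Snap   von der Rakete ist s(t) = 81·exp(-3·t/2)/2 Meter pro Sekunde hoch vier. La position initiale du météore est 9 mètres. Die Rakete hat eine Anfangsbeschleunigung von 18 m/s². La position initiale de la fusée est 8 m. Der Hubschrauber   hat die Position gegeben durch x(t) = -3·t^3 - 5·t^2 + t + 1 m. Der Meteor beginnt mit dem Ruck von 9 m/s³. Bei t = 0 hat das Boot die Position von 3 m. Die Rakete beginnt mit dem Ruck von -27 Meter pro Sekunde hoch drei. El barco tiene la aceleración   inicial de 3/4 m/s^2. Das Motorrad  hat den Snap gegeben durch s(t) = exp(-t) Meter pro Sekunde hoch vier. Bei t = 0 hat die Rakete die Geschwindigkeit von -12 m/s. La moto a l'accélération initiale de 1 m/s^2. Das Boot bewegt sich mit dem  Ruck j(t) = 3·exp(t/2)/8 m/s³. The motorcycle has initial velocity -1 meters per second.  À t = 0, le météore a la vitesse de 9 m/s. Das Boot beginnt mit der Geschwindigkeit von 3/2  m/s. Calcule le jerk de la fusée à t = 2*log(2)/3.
Pour résoudre ceci, nous devons prendre 1 primitive de notre équation du snap s(t) = 81·exp(-3·t/2)/2. L'intégrale du snap, avec j(0) = -27, donne le jerk: j(t) = -27·exp(-3·t/2). De l'équation du jerk j(t) = -27·exp(-3·t/2), nous substituons t = 2*log(2)/3 pour obtenir j = -27/2.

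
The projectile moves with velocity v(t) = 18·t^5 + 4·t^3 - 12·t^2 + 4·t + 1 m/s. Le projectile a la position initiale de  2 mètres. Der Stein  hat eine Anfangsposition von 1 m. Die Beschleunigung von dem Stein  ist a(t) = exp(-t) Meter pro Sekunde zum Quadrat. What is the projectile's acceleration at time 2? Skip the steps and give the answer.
The answer is 1444.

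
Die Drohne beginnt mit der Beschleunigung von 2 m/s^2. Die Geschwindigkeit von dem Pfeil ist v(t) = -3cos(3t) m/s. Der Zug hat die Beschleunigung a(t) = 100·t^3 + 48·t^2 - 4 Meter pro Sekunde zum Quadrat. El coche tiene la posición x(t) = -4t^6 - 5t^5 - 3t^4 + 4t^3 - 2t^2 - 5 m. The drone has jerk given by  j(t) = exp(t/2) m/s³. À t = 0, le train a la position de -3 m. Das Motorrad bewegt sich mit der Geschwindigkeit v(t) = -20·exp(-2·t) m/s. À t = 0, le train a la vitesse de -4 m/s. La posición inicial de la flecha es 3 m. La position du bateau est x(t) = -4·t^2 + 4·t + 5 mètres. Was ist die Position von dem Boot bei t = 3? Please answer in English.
Using x(t) = -4·t^2 + 4·t + 5 and substituting t = 3, we find x = -19.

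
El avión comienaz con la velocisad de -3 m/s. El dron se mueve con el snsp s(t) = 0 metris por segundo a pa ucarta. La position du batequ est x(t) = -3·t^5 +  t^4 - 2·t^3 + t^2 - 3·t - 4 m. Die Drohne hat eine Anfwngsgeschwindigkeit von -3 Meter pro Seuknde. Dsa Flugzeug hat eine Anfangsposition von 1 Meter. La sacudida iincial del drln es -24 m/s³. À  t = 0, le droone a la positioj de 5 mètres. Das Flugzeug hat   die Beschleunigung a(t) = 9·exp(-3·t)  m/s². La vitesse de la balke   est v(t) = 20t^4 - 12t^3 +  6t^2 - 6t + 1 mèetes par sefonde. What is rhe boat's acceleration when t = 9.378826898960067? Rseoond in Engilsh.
To solve this, we need to take 2 derivatives of our position equation x(t) = -3·t^5 + t^4 - 2·t^3 + t^2 - 3·t - 4. Taking d/dt of x(t), we find v(t) = -15·t^4 + 4·t^3 - 6·t^2 + 2·t - 3. The derivative of velocity gives acceleration: a(t) = -60·t^3 + 12·t^2 - 12·t + 2. We have acceleration a(t) = -60·t^3 + 12·t^2 - 12·t + 2. Substituting t = 9.378826898960067: a(9.378826898960067) = -48554.0412117967.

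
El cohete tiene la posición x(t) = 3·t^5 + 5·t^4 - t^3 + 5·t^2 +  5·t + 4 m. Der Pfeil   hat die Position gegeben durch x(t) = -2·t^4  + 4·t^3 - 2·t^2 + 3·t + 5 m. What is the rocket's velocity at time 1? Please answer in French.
Nous devons dériver notre équation de la position x(t) = 3·t^5 + 5·t^4 - t^3 + 5·t^2 + 5·t + 4 1 fois. En prenant d/dt de x(t), nous trouvons v(t) = 15·t^4 + 20·t^3 - 3·t^2 + 10·t + 5. En utilisant v(t) = 15·t^4 + 20·t^3 - 3·t^2 + 10·t + 5 et en substituant t = 1, nous trouvons v = 47.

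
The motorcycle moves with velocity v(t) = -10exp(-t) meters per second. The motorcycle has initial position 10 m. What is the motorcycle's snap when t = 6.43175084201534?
To solve this, we need to take 3 derivatives of our velocity equation v(t) = -10·exp(-t). The derivative of velocity gives acceleration: a(t) = 10·exp(-t). The derivative of acceleration gives jerk: j(t) = -10·exp(-t). Differentiating jerk, we get snap: s(t) = 10·exp(-t). Using s(t) = 10·exp(-t) and substituting t = 6.43175084201534, we find s = 0.0160963015781816.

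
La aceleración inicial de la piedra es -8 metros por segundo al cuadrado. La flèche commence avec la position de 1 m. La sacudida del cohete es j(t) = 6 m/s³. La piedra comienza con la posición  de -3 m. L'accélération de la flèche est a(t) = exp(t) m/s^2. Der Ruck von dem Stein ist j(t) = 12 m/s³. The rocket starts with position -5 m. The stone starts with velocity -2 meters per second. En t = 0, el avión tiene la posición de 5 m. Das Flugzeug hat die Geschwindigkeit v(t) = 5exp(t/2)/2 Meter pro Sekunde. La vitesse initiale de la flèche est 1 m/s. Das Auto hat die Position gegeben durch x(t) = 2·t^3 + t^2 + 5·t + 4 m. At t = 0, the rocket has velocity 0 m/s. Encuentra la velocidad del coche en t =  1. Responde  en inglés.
To solve this, we need to take 1 derivative of our position equation x(t) = 2·t^3 + t^2 + 5·t + 4. Taking d/dt of x(t), we find v(t) = 6·t^2 + 2·t + 5. We have velocity v(t) = 6·t^2 + 2·t + 5. Substituting t = 1: v(1) = 13.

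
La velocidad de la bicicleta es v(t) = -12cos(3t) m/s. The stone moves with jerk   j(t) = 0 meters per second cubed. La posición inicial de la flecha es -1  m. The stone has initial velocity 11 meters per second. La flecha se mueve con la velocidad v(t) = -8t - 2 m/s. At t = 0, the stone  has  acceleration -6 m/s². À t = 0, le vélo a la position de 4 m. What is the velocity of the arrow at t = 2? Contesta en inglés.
From the given velocity equation v(t) = -8·t - 2, we substitute t = 2 to get v = -18.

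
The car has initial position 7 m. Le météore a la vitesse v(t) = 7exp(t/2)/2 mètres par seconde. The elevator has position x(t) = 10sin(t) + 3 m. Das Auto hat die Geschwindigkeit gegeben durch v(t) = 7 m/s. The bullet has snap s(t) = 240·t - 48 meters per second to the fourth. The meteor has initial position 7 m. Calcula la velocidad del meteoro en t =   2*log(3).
Tenemos la velocidad v(t) = 7·exp(t/2)/2. Sustituyendo t = 2*log(3): v(2*log(3)) = 21/2.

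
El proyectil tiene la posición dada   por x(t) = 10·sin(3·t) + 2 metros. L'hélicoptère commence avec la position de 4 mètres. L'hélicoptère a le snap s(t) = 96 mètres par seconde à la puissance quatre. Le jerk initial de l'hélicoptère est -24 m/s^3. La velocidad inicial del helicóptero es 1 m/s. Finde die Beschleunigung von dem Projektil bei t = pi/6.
Ausgehend von der Position x(t) = 10·sin(3·t) + 2, nehmen wir 2 Ableitungen. Mit d/dt von x(t) finden wir v(t) = 30·cos(3·t). Die Ableitung von der Geschwindigkeit ergibt die Beschleunigung: a(t) = -90·sin(3·t). Aus der Gleichung für die Beschleunigung a(t) = -90·sin(3·t), setzen wir t = pi/6 ein und erhalten a = -90.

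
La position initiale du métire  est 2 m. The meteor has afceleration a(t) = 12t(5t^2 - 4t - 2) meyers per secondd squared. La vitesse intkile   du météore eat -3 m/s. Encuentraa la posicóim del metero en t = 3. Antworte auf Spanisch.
Para resolver esto, necesitamos tomar 2 integrales de nuestra ecuación de la aceleración a(t) = 12·t·(5·t^2 - 4·t - 2). Integrando la aceleración y usando la condición inicial v(0) = -3, obtenemos v(t) = 15·t^4 - 16·t^3 - 12·t^2 - 3. La integral de la velocidad es la posición. Usando x(0) = 2, obtenemos x(t) = 3·t^5 - 4·t^4 - 4·t^3 - 3·t + 2. De la ecuación de la posición x(t) = 3·t^5 - 4·t^4 - 4·t^3 - 3·t + 2, sustituimos t = 3 para obtener x = 290.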